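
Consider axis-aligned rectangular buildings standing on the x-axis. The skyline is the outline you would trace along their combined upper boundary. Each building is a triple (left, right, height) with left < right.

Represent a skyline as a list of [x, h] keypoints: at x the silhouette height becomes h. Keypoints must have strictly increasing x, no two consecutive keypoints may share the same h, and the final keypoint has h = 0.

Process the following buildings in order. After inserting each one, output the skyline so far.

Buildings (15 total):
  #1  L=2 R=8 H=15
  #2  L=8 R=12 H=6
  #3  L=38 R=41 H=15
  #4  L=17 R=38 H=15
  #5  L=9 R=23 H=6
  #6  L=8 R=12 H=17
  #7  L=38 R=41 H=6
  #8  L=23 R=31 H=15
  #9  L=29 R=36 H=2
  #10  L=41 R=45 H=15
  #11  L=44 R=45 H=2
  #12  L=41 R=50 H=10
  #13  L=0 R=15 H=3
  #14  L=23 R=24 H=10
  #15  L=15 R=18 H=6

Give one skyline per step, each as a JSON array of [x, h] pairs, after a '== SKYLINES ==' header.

== SKYLINES ==
[[2,15],[8,0]]
[[2,15],[8,6],[12,0]]
[[2,15],[8,6],[12,0],[38,15],[41,0]]
[[2,15],[8,6],[12,0],[17,15],[41,0]]
[[2,15],[8,6],[17,15],[41,0]]
[[2,15],[8,17],[12,6],[17,15],[41,0]]
[[2,15],[8,17],[12,6],[17,15],[41,0]]
[[2,15],[8,17],[12,6],[17,15],[41,0]]
[[2,15],[8,17],[12,6],[17,15],[41,0]]
[[2,15],[8,17],[12,6],[17,15],[45,0]]
[[2,15],[8,17],[12,6],[17,15],[45,0]]
[[2,15],[8,17],[12,6],[17,15],[45,10],[50,0]]
[[0,3],[2,15],[8,17],[12,6],[17,15],[45,10],[50,0]]
[[0,3],[2,15],[8,17],[12,6],[17,15],[45,10],[50,0]]
[[0,3],[2,15],[8,17],[12,6],[17,15],[45,10],[50,0]]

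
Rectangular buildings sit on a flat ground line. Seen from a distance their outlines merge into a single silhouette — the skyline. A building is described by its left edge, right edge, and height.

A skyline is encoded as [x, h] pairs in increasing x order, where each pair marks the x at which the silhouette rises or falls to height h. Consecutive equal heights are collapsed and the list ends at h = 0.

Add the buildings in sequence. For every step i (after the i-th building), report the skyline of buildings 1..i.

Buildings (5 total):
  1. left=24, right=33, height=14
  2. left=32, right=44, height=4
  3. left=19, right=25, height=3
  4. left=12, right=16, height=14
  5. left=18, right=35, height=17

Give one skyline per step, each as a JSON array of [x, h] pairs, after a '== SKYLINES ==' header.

== SKYLINES ==
[[24,14],[33,0]]
[[24,14],[33,4],[44,0]]
[[19,3],[24,14],[33,4],[44,0]]
[[12,14],[16,0],[19,3],[24,14],[33,4],[44,0]]
[[12,14],[16,0],[18,17],[35,4],[44,0]]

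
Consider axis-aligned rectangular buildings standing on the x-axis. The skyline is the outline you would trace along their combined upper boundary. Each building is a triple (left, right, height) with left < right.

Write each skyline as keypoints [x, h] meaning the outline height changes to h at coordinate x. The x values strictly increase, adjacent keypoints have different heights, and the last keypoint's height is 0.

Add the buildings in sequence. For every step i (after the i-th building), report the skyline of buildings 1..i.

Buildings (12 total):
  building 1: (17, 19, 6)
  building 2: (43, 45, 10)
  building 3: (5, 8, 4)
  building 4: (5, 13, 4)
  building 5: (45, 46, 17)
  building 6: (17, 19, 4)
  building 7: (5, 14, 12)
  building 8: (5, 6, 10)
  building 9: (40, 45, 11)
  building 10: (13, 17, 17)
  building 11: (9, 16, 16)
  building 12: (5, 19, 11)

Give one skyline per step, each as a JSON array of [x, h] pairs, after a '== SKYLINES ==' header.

== SKYLINES ==
[[17,6],[19,0]]
[[17,6],[19,0],[43,10],[45,0]]
[[5,4],[8,0],[17,6],[19,0],[43,10],[45,0]]
[[5,4],[13,0],[17,6],[19,0],[43,10],[45,0]]
[[5,4],[13,0],[17,6],[19,0],[43,10],[45,17],[46,0]]
[[5,4],[13,0],[17,6],[19,0],[43,10],[45,17],[46,0]]
[[5,12],[14,0],[17,6],[19,0],[43,10],[45,17],[46,0]]
[[5,12],[14,0],[17,6],[19,0],[43,10],[45,17],[46,0]]
[[5,12],[14,0],[17,6],[19,0],[40,11],[45,17],[46,0]]
[[5,12],[13,17],[17,6],[19,0],[40,11],[45,17],[46,0]]
[[5,12],[9,16],[13,17],[17,6],[19,0],[40,11],[45,17],[46,0]]
[[5,12],[9,16],[13,17],[17,11],[19,0],[40,11],[45,17],[46,0]]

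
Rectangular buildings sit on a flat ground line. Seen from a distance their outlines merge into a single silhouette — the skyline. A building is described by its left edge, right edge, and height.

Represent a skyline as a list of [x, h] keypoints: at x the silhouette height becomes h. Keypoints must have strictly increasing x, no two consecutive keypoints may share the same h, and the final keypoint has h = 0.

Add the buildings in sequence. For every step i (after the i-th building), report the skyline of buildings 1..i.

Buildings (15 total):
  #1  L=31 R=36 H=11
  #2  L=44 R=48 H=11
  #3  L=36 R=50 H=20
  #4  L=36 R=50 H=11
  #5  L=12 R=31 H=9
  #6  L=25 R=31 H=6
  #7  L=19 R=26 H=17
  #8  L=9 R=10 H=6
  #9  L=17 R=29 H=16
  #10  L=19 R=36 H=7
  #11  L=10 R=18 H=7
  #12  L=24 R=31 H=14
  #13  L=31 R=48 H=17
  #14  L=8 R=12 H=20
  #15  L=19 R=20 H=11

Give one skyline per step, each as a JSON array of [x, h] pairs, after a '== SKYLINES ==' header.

== SKYLINES ==
[[31,11],[36,0]]
[[31,11],[36,0],[44,11],[48,0]]
[[31,11],[36,20],[50,0]]
[[31,11],[36,20],[50,0]]
[[12,9],[31,11],[36,20],[50,0]]
[[12,9],[31,11],[36,20],[50,0]]
[[12,9],[19,17],[26,9],[31,11],[36,20],[50,0]]
[[9,6],[10,0],[12,9],[19,17],[26,9],[31,11],[36,20],[50,0]]
[[9,6],[10,0],[12,9],[17,16],[19,17],[26,16],[29,9],[31,11],[36,20],[50,0]]
[[9,6],[10,0],[12,9],[17,16],[19,17],[26,16],[29,9],[31,11],[36,20],[50,0]]
[[9,6],[10,7],[12,9],[17,16],[19,17],[26,16],[29,9],[31,11],[36,20],[50,0]]
[[9,6],[10,7],[12,9],[17,16],[19,17],[26,16],[29,14],[31,11],[36,20],[50,0]]
[[9,6],[10,7],[12,9],[17,16],[19,17],[26,16],[29,14],[31,17],[36,20],[50,0]]
[[8,20],[12,9],[17,16],[19,17],[26,16],[29,14],[31,17],[36,20],[50,0]]
[[8,20],[12,9],[17,16],[19,17],[26,16],[29,14],[31,17],[36,20],[50,0]]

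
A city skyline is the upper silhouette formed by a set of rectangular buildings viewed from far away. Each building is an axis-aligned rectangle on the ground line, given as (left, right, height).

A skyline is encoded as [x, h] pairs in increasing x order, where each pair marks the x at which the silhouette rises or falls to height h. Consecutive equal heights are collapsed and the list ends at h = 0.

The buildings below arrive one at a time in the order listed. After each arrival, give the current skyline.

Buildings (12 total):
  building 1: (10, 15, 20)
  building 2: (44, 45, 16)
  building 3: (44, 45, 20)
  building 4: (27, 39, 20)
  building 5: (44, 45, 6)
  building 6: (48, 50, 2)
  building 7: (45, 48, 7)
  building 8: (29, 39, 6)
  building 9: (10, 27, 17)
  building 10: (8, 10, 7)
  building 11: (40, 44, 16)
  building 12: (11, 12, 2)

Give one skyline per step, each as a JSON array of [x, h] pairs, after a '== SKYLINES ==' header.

== SKYLINES ==
[[10,20],[15,0]]
[[10,20],[15,0],[44,16],[45,0]]
[[10,20],[15,0],[44,20],[45,0]]
[[10,20],[15,0],[27,20],[39,0],[44,20],[45,0]]
[[10,20],[15,0],[27,20],[39,0],[44,20],[45,0]]
[[10,20],[15,0],[27,20],[39,0],[44,20],[45,0],[48,2],[50,0]]
[[10,20],[15,0],[27,20],[39,0],[44,20],[45,7],[48,2],[50,0]]
[[10,20],[15,0],[27,20],[39,0],[44,20],[45,7],[48,2],[50,0]]
[[10,20],[15,17],[27,20],[39,0],[44,20],[45,7],[48,2],[50,0]]
[[8,7],[10,20],[15,17],[27,20],[39,0],[44,20],[45,7],[48,2],[50,0]]
[[8,7],[10,20],[15,17],[27,20],[39,0],[40,16],[44,20],[45,7],[48,2],[50,0]]
[[8,7],[10,20],[15,17],[27,20],[39,0],[40,16],[44,20],[45,7],[48,2],[50,0]]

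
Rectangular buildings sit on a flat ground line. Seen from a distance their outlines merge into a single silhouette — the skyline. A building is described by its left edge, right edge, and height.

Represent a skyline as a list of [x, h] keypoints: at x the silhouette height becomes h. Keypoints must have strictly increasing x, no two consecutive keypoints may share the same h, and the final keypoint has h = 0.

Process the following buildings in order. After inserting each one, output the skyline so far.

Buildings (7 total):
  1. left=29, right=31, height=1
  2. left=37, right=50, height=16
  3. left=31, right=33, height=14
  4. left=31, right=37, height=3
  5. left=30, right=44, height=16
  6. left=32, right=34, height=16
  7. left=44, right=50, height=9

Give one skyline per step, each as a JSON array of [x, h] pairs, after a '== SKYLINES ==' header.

== SKYLINES ==
[[29,1],[31,0]]
[[29,1],[31,0],[37,16],[50,0]]
[[29,1],[31,14],[33,0],[37,16],[50,0]]
[[29,1],[31,14],[33,3],[37,16],[50,0]]
[[29,1],[30,16],[50,0]]
[[29,1],[30,16],[50,0]]
[[29,1],[30,16],[50,0]]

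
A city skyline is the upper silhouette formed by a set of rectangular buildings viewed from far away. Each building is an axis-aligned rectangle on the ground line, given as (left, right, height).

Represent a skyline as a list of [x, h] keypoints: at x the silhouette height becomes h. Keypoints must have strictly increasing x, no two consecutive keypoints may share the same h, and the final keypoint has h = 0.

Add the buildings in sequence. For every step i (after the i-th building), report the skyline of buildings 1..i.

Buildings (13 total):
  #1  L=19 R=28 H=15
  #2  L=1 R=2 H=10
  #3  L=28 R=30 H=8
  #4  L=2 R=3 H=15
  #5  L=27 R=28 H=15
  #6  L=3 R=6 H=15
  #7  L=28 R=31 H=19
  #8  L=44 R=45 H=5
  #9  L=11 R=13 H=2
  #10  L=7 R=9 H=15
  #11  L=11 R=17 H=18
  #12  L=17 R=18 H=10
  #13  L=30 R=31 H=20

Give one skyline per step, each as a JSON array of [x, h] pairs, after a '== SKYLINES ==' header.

== SKYLINES ==
[[19,15],[28,0]]
[[1,10],[2,0],[19,15],[28,0]]
[[1,10],[2,0],[19,15],[28,8],[30,0]]
[[1,10],[2,15],[3,0],[19,15],[28,8],[30,0]]
[[1,10],[2,15],[3,0],[19,15],[28,8],[30,0]]
[[1,10],[2,15],[6,0],[19,15],[28,8],[30,0]]
[[1,10],[2,15],[6,0],[19,15],[28,19],[31,0]]
[[1,10],[2,15],[6,0],[19,15],[28,19],[31,0],[44,5],[45,0]]
[[1,10],[2,15],[6,0],[11,2],[13,0],[19,15],[28,19],[31,0],[44,5],[45,0]]
[[1,10],[2,15],[6,0],[7,15],[9,0],[11,2],[13,0],[19,15],[28,19],[31,0],[44,5],[45,0]]
[[1,10],[2,15],[6,0],[7,15],[9,0],[11,18],[17,0],[19,15],[28,19],[31,0],[44,5],[45,0]]
[[1,10],[2,15],[6,0],[7,15],[9,0],[11,18],[17,10],[18,0],[19,15],[28,19],[31,0],[44,5],[45,0]]
[[1,10],[2,15],[6,0],[7,15],[9,0],[11,18],[17,10],[18,0],[19,15],[28,19],[30,20],[31,0],[44,5],[45,0]]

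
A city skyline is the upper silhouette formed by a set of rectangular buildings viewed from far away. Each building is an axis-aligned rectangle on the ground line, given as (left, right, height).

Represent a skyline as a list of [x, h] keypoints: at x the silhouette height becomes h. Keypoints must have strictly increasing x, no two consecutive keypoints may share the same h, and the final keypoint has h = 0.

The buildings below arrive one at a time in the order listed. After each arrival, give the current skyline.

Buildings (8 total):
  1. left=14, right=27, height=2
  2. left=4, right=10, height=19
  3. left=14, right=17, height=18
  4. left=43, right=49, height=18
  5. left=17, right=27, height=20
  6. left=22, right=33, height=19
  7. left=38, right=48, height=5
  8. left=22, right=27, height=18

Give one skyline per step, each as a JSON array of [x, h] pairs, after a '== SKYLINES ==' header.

== SKYLINES ==
[[14,2],[27,0]]
[[4,19],[10,0],[14,2],[27,0]]
[[4,19],[10,0],[14,18],[17,2],[27,0]]
[[4,19],[10,0],[14,18],[17,2],[27,0],[43,18],[49,0]]
[[4,19],[10,0],[14,18],[17,20],[27,0],[43,18],[49,0]]
[[4,19],[10,0],[14,18],[17,20],[27,19],[33,0],[43,18],[49,0]]
[[4,19],[10,0],[14,18],[17,20],[27,19],[33,0],[38,5],[43,18],[49,0]]
[[4,19],[10,0],[14,18],[17,20],[27,19],[33,0],[38,5],[43,18],[49,0]]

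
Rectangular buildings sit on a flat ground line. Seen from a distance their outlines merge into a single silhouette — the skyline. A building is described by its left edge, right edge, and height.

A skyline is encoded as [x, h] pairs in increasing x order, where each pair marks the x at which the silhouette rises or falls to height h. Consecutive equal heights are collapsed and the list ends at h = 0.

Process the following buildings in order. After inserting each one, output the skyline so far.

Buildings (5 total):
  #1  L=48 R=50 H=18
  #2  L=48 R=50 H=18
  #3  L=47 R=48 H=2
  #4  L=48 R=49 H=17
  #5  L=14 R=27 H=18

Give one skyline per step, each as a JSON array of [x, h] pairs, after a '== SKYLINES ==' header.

== SKYLINES ==
[[48,18],[50,0]]
[[48,18],[50,0]]
[[47,2],[48,18],[50,0]]
[[47,2],[48,18],[50,0]]
[[14,18],[27,0],[47,2],[48,18],[50,0]]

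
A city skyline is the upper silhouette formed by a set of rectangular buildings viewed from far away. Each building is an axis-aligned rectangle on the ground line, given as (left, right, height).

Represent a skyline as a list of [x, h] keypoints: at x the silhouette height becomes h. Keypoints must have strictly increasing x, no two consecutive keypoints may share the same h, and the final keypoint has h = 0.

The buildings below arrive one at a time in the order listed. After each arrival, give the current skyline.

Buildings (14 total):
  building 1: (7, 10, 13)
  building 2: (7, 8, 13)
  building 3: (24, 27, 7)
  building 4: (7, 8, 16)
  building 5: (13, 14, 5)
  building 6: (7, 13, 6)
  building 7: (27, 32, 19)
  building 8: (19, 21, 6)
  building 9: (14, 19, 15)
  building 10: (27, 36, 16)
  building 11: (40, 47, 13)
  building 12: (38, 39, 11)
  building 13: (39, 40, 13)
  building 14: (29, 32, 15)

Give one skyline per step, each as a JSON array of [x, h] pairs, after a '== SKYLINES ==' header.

== SKYLINES ==
[[7,13],[10,0]]
[[7,13],[10,0]]
[[7,13],[10,0],[24,7],[27,0]]
[[7,16],[8,13],[10,0],[24,7],[27,0]]
[[7,16],[8,13],[10,0],[13,5],[14,0],[24,7],[27,0]]
[[7,16],[8,13],[10,6],[13,5],[14,0],[24,7],[27,0]]
[[7,16],[8,13],[10,6],[13,5],[14,0],[24,7],[27,19],[32,0]]
[[7,16],[8,13],[10,6],[13,5],[14,0],[19,6],[21,0],[24,7],[27,19],[32,0]]
[[7,16],[8,13],[10,6],[13,5],[14,15],[19,6],[21,0],[24,7],[27,19],[32,0]]
[[7,16],[8,13],[10,6],[13,5],[14,15],[19,6],[21,0],[24,7],[27,19],[32,16],[36,0]]
[[7,16],[8,13],[10,6],[13,5],[14,15],[19,6],[21,0],[24,7],[27,19],[32,16],[36,0],[40,13],[47,0]]
[[7,16],[8,13],[10,6],[13,5],[14,15],[19,6],[21,0],[24,7],[27,19],[32,16],[36,0],[38,11],[39,0],[40,13],[47,0]]
[[7,16],[8,13],[10,6],[13,5],[14,15],[19,6],[21,0],[24,7],[27,19],[32,16],[36,0],[38,11],[39,13],[47,0]]
[[7,16],[8,13],[10,6],[13,5],[14,15],[19,6],[21,0],[24,7],[27,19],[32,16],[36,0],[38,11],[39,13],[47,0]]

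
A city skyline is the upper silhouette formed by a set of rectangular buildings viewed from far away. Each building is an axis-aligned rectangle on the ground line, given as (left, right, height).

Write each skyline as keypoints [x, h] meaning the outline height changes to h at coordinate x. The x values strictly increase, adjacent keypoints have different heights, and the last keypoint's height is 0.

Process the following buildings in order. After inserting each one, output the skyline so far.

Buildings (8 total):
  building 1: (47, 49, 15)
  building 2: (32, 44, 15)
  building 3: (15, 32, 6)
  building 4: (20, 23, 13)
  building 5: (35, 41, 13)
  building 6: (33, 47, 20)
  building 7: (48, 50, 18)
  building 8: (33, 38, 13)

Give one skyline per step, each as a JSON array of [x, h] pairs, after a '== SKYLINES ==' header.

== SKYLINES ==
[[47,15],[49,0]]
[[32,15],[44,0],[47,15],[49,0]]
[[15,6],[32,15],[44,0],[47,15],[49,0]]
[[15,6],[20,13],[23,6],[32,15],[44,0],[47,15],[49,0]]
[[15,6],[20,13],[23,6],[32,15],[44,0],[47,15],[49,0]]
[[15,6],[20,13],[23,6],[32,15],[33,20],[47,15],[49,0]]
[[15,6],[20,13],[23,6],[32,15],[33,20],[47,15],[48,18],[50,0]]
[[15,6],[20,13],[23,6],[32,15],[33,20],[47,15],[48,18],[50,0]]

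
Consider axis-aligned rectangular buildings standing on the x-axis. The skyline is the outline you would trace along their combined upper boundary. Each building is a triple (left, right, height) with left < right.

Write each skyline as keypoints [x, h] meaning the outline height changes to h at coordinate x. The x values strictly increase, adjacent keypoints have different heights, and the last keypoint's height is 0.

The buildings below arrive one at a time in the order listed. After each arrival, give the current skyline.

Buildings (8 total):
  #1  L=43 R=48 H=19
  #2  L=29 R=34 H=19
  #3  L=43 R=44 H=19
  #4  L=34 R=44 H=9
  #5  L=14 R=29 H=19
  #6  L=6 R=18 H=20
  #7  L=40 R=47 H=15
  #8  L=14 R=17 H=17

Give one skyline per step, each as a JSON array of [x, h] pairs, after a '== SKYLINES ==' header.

== SKYLINES ==
[[43,19],[48,0]]
[[29,19],[34,0],[43,19],[48,0]]
[[29,19],[34,0],[43,19],[48,0]]
[[29,19],[34,9],[43,19],[48,0]]
[[14,19],[34,9],[43,19],[48,0]]
[[6,20],[18,19],[34,9],[43,19],[48,0]]
[[6,20],[18,19],[34,9],[40,15],[43,19],[48,0]]
[[6,20],[18,19],[34,9],[40,15],[43,19],[48,0]]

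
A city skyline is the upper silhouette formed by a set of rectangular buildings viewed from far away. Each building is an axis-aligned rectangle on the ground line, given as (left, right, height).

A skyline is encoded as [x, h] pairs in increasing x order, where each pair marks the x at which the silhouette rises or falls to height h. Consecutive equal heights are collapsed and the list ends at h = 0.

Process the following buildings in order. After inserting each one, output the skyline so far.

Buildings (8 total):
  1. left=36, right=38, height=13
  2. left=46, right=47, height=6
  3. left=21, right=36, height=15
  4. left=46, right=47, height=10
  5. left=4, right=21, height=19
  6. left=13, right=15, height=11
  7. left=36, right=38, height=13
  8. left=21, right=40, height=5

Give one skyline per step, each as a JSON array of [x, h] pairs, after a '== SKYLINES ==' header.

== SKYLINES ==
[[36,13],[38,0]]
[[36,13],[38,0],[46,6],[47,0]]
[[21,15],[36,13],[38,0],[46,6],[47,0]]
[[21,15],[36,13],[38,0],[46,10],[47,0]]
[[4,19],[21,15],[36,13],[38,0],[46,10],[47,0]]
[[4,19],[21,15],[36,13],[38,0],[46,10],[47,0]]
[[4,19],[21,15],[36,13],[38,0],[46,10],[47,0]]
[[4,19],[21,15],[36,13],[38,5],[40,0],[46,10],[47,0]]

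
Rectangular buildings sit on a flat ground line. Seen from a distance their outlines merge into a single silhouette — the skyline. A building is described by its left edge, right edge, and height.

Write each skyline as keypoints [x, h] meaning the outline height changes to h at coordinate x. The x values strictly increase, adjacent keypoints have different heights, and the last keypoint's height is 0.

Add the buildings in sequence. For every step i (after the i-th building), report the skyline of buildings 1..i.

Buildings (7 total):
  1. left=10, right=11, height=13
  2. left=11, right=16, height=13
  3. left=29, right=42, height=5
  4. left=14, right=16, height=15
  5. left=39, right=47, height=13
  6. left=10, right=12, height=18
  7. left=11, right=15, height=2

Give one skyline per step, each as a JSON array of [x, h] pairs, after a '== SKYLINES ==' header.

== SKYLINES ==
[[10,13],[11,0]]
[[10,13],[16,0]]
[[10,13],[16,0],[29,5],[42,0]]
[[10,13],[14,15],[16,0],[29,5],[42,0]]
[[10,13],[14,15],[16,0],[29,5],[39,13],[47,0]]
[[10,18],[12,13],[14,15],[16,0],[29,5],[39,13],[47,0]]
[[10,18],[12,13],[14,15],[16,0],[29,5],[39,13],[47,0]]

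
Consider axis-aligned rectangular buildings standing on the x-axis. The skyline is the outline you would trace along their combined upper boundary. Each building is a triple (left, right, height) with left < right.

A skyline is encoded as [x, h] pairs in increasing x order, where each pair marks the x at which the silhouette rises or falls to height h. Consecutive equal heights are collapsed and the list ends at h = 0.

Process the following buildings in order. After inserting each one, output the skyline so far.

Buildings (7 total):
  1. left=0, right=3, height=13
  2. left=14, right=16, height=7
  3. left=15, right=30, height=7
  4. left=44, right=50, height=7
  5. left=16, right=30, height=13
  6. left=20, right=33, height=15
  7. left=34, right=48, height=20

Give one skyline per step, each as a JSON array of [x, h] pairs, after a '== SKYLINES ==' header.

== SKYLINES ==
[[0,13],[3,0]]
[[0,13],[3,0],[14,7],[16,0]]
[[0,13],[3,0],[14,7],[30,0]]
[[0,13],[3,0],[14,7],[30,0],[44,7],[50,0]]
[[0,13],[3,0],[14,7],[16,13],[30,0],[44,7],[50,0]]
[[0,13],[3,0],[14,7],[16,13],[20,15],[33,0],[44,7],[50,0]]
[[0,13],[3,0],[14,7],[16,13],[20,15],[33,0],[34,20],[48,7],[50,0]]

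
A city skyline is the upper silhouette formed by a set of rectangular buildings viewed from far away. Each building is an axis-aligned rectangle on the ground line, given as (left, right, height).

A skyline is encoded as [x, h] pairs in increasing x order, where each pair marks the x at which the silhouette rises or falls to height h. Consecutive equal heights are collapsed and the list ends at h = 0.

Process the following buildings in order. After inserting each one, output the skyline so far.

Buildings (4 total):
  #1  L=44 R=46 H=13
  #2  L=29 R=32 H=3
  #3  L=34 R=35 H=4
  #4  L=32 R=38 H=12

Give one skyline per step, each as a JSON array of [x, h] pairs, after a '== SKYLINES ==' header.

== SKYLINES ==
[[44,13],[46,0]]
[[29,3],[32,0],[44,13],[46,0]]
[[29,3],[32,0],[34,4],[35,0],[44,13],[46,0]]
[[29,3],[32,12],[38,0],[44,13],[46,0]]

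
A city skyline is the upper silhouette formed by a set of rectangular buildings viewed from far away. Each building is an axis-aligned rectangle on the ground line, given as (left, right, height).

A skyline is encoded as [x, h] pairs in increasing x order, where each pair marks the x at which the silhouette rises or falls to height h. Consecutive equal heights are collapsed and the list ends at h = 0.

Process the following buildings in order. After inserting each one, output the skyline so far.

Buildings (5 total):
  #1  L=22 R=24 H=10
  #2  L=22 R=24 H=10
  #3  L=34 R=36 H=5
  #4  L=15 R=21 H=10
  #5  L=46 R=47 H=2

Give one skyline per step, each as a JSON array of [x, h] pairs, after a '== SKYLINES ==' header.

== SKYLINES ==
[[22,10],[24,0]]
[[22,10],[24,0]]
[[22,10],[24,0],[34,5],[36,0]]
[[15,10],[21,0],[22,10],[24,0],[34,5],[36,0]]
[[15,10],[21,0],[22,10],[24,0],[34,5],[36,0],[46,2],[47,0]]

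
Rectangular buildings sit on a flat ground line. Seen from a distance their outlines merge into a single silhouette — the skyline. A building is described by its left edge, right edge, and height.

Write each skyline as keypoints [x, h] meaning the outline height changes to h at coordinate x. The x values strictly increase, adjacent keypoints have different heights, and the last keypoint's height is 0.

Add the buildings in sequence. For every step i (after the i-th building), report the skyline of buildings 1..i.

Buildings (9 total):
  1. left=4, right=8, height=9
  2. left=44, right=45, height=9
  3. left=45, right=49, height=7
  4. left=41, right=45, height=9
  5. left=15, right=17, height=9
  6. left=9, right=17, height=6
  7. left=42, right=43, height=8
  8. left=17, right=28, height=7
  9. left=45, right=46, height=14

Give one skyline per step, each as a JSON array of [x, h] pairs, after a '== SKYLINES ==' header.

== SKYLINES ==
[[4,9],[8,0]]
[[4,9],[8,0],[44,9],[45,0]]
[[4,9],[8,0],[44,9],[45,7],[49,0]]
[[4,9],[8,0],[41,9],[45,7],[49,0]]
[[4,9],[8,0],[15,9],[17,0],[41,9],[45,7],[49,0]]
[[4,9],[8,0],[9,6],[15,9],[17,0],[41,9],[45,7],[49,0]]
[[4,9],[8,0],[9,6],[15,9],[17,0],[41,9],[45,7],[49,0]]
[[4,9],[8,0],[9,6],[15,9],[17,7],[28,0],[41,9],[45,7],[49,0]]
[[4,9],[8,0],[9,6],[15,9],[17,7],[28,0],[41,9],[45,14],[46,7],[49,0]]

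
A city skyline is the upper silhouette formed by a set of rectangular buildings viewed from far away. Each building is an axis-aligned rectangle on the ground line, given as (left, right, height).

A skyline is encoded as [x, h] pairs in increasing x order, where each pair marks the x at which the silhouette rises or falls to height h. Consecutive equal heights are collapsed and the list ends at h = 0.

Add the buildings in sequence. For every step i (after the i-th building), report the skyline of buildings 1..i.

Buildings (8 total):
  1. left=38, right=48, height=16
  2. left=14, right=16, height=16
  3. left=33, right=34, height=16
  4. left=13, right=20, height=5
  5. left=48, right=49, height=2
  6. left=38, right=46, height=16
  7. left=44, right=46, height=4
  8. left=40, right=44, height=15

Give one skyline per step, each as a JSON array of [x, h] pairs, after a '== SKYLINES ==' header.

== SKYLINES ==
[[38,16],[48,0]]
[[14,16],[16,0],[38,16],[48,0]]
[[14,16],[16,0],[33,16],[34,0],[38,16],[48,0]]
[[13,5],[14,16],[16,5],[20,0],[33,16],[34,0],[38,16],[48,0]]
[[13,5],[14,16],[16,5],[20,0],[33,16],[34,0],[38,16],[48,2],[49,0]]
[[13,5],[14,16],[16,5],[20,0],[33,16],[34,0],[38,16],[48,2],[49,0]]
[[13,5],[14,16],[16,5],[20,0],[33,16],[34,0],[38,16],[48,2],[49,0]]
[[13,5],[14,16],[16,5],[20,0],[33,16],[34,0],[38,16],[48,2],[49,0]]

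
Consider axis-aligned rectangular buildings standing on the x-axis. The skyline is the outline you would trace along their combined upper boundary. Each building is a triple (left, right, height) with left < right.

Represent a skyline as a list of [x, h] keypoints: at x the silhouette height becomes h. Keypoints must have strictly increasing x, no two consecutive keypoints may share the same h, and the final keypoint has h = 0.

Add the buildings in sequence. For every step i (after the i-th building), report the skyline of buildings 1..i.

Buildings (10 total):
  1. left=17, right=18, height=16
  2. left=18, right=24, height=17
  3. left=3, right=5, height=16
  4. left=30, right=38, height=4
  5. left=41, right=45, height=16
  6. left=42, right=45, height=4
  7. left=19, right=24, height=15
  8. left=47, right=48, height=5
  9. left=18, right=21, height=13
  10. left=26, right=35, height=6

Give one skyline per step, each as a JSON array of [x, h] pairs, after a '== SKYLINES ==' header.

== SKYLINES ==
[[17,16],[18,0]]
[[17,16],[18,17],[24,0]]
[[3,16],[5,0],[17,16],[18,17],[24,0]]
[[3,16],[5,0],[17,16],[18,17],[24,0],[30,4],[38,0]]
[[3,16],[5,0],[17,16],[18,17],[24,0],[30,4],[38,0],[41,16],[45,0]]
[[3,16],[5,0],[17,16],[18,17],[24,0],[30,4],[38,0],[41,16],[45,0]]
[[3,16],[5,0],[17,16],[18,17],[24,0],[30,4],[38,0],[41,16],[45,0]]
[[3,16],[5,0],[17,16],[18,17],[24,0],[30,4],[38,0],[41,16],[45,0],[47,5],[48,0]]
[[3,16],[5,0],[17,16],[18,17],[24,0],[30,4],[38,0],[41,16],[45,0],[47,5],[48,0]]
[[3,16],[5,0],[17,16],[18,17],[24,0],[26,6],[35,4],[38,0],[41,16],[45,0],[47,5],[48,0]]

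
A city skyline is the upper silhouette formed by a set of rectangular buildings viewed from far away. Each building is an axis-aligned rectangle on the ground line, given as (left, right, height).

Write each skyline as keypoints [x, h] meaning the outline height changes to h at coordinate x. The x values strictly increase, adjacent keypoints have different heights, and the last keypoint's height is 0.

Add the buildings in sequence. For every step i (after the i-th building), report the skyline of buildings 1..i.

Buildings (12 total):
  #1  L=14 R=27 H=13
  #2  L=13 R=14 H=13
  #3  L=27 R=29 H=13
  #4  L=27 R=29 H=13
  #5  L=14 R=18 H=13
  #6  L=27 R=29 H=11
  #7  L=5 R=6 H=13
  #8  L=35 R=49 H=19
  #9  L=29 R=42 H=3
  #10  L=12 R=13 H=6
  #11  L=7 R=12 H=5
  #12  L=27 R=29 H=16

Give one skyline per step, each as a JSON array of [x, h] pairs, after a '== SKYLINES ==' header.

== SKYLINES ==
[[14,13],[27,0]]
[[13,13],[27,0]]
[[13,13],[29,0]]
[[13,13],[29,0]]
[[13,13],[29,0]]
[[13,13],[29,0]]
[[5,13],[6,0],[13,13],[29,0]]
[[5,13],[6,0],[13,13],[29,0],[35,19],[49,0]]
[[5,13],[6,0],[13,13],[29,3],[35,19],[49,0]]
[[5,13],[6,0],[12,6],[13,13],[29,3],[35,19],[49,0]]
[[5,13],[6,0],[7,5],[12,6],[13,13],[29,3],[35,19],[49,0]]
[[5,13],[6,0],[7,5],[12,6],[13,13],[27,16],[29,3],[35,19],[49,0]]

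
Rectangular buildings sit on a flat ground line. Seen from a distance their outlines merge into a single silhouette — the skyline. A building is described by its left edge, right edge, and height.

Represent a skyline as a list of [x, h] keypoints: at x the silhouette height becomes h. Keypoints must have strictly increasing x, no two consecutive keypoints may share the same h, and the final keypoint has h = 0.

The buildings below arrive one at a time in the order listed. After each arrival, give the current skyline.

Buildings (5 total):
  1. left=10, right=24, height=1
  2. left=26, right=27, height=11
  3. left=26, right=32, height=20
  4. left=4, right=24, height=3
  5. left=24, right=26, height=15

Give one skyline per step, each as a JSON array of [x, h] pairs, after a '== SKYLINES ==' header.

== SKYLINES ==
[[10,1],[24,0]]
[[10,1],[24,0],[26,11],[27,0]]
[[10,1],[24,0],[26,20],[32,0]]
[[4,3],[24,0],[26,20],[32,0]]
[[4,3],[24,15],[26,20],[32,0]]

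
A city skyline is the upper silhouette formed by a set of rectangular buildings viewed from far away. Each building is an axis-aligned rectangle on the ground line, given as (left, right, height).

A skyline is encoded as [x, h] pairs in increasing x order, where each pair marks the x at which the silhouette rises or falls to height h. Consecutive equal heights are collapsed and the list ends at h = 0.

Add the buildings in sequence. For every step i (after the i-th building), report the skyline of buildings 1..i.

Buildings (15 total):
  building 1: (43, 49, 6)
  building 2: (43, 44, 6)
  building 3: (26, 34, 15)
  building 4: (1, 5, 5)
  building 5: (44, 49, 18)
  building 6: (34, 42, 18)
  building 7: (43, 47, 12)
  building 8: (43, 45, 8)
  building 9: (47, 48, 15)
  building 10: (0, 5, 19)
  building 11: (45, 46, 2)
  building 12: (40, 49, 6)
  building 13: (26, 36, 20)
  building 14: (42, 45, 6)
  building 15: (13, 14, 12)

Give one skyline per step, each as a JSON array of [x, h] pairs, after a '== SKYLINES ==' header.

== SKYLINES ==
[[43,6],[49,0]]
[[43,6],[49,0]]
[[26,15],[34,0],[43,6],[49,0]]
[[1,5],[5,0],[26,15],[34,0],[43,6],[49,0]]
[[1,5],[5,0],[26,15],[34,0],[43,6],[44,18],[49,0]]
[[1,5],[5,0],[26,15],[34,18],[42,0],[43,6],[44,18],[49,0]]
[[1,5],[5,0],[26,15],[34,18],[42,0],[43,12],[44,18],[49,0]]
[[1,5],[5,0],[26,15],[34,18],[42,0],[43,12],[44,18],[49,0]]
[[1,5],[5,0],[26,15],[34,18],[42,0],[43,12],[44,18],[49,0]]
[[0,19],[5,0],[26,15],[34,18],[42,0],[43,12],[44,18],[49,0]]
[[0,19],[5,0],[26,15],[34,18],[42,0],[43,12],[44,18],[49,0]]
[[0,19],[5,0],[26,15],[34,18],[42,6],[43,12],[44,18],[49,0]]
[[0,19],[5,0],[26,20],[36,18],[42,6],[43,12],[44,18],[49,0]]
[[0,19],[5,0],[26,20],[36,18],[42,6],[43,12],[44,18],[49,0]]
[[0,19],[5,0],[13,12],[14,0],[26,20],[36,18],[42,6],[43,12],[44,18],[49,0]]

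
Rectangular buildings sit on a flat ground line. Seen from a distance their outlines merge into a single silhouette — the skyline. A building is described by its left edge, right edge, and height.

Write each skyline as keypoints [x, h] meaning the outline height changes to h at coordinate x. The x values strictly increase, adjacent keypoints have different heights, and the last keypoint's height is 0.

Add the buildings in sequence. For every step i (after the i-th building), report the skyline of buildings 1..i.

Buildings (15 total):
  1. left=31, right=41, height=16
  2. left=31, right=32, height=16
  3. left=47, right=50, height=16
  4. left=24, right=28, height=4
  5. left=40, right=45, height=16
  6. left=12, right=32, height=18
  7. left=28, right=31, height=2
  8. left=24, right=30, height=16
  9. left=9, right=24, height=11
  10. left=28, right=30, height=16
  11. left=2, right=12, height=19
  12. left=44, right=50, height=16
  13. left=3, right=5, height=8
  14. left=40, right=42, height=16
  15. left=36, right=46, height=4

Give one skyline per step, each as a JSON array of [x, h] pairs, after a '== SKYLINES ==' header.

== SKYLINES ==
[[31,16],[41,0]]
[[31,16],[41,0]]
[[31,16],[41,0],[47,16],[50,0]]
[[24,4],[28,0],[31,16],[41,0],[47,16],[50,0]]
[[24,4],[28,0],[31,16],[45,0],[47,16],[50,0]]
[[12,18],[32,16],[45,0],[47,16],[50,0]]
[[12,18],[32,16],[45,0],[47,16],[50,0]]
[[12,18],[32,16],[45,0],[47,16],[50,0]]
[[9,11],[12,18],[32,16],[45,0],[47,16],[50,0]]
[[9,11],[12,18],[32,16],[45,0],[47,16],[50,0]]
[[2,19],[12,18],[32,16],[45,0],[47,16],[50,0]]
[[2,19],[12,18],[32,16],[50,0]]
[[2,19],[12,18],[32,16],[50,0]]
[[2,19],[12,18],[32,16],[50,0]]
[[2,19],[12,18],[32,16],[50,0]]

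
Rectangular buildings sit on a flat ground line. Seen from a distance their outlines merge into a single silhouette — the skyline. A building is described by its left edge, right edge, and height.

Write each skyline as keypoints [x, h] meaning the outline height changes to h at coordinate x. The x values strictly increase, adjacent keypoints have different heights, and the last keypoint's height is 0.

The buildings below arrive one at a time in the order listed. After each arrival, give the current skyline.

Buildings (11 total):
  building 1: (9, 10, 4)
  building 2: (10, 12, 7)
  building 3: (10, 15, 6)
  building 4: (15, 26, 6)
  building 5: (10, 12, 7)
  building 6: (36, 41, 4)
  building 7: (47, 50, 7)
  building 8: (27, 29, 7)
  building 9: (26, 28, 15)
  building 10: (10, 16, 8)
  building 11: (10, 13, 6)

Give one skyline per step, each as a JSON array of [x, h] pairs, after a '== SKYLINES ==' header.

== SKYLINES ==
[[9,4],[10,0]]
[[9,4],[10,7],[12,0]]
[[9,4],[10,7],[12,6],[15,0]]
[[9,4],[10,7],[12,6],[26,0]]
[[9,4],[10,7],[12,6],[26,0]]
[[9,4],[10,7],[12,6],[26,0],[36,4],[41,0]]
[[9,4],[10,7],[12,6],[26,0],[36,4],[41,0],[47,7],[50,0]]
[[9,4],[10,7],[12,6],[26,0],[27,7],[29,0],[36,4],[41,0],[47,7],[50,0]]
[[9,4],[10,7],[12,6],[26,15],[28,7],[29,0],[36,4],[41,0],[47,7],[50,0]]
[[9,4],[10,8],[16,6],[26,15],[28,7],[29,0],[36,4],[41,0],[47,7],[50,0]]
[[9,4],[10,8],[16,6],[26,15],[28,7],[29,0],[36,4],[41,0],[47,7],[50,0]]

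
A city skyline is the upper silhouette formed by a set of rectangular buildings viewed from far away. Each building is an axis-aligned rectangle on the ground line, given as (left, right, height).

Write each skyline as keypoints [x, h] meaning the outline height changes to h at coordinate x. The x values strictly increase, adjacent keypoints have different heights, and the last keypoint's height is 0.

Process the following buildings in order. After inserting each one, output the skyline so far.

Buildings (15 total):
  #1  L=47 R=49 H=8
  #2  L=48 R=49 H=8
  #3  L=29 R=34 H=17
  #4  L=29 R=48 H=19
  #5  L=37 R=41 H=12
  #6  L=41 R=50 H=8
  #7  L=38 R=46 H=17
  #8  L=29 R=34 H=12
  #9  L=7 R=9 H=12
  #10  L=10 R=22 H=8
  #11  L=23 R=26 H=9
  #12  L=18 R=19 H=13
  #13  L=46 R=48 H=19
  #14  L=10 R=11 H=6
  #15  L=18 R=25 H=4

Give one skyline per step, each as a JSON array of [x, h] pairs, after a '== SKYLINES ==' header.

== SKYLINES ==
[[47,8],[49,0]]
[[47,8],[49,0]]
[[29,17],[34,0],[47,8],[49,0]]
[[29,19],[48,8],[49,0]]
[[29,19],[48,8],[49,0]]
[[29,19],[48,8],[50,0]]
[[29,19],[48,8],[50,0]]
[[29,19],[48,8],[50,0]]
[[7,12],[9,0],[29,19],[48,8],[50,0]]
[[7,12],[9,0],[10,8],[22,0],[29,19],[48,8],[50,0]]
[[7,12],[9,0],[10,8],[22,0],[23,9],[26,0],[29,19],[48,8],[50,0]]
[[7,12],[9,0],[10,8],[18,13],[19,8],[22,0],[23,9],[26,0],[29,19],[48,8],[50,0]]
[[7,12],[9,0],[10,8],[18,13],[19,8],[22,0],[23,9],[26,0],[29,19],[48,8],[50,0]]
[[7,12],[9,0],[10,8],[18,13],[19,8],[22,0],[23,9],[26,0],[29,19],[48,8],[50,0]]
[[7,12],[9,0],[10,8],[18,13],[19,8],[22,4],[23,9],[26,0],[29,19],[48,8],[50,0]]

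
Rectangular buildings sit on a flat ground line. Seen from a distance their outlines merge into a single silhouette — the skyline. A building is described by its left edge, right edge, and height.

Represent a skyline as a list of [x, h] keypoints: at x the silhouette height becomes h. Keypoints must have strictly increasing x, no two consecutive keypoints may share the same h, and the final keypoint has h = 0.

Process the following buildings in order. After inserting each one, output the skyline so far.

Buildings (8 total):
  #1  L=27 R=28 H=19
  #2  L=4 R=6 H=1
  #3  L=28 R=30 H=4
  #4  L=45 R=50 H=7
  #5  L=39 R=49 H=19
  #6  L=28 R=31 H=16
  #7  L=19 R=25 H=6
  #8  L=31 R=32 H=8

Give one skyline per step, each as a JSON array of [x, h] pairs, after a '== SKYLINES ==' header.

== SKYLINES ==
[[27,19],[28,0]]
[[4,1],[6,0],[27,19],[28,0]]
[[4,1],[6,0],[27,19],[28,4],[30,0]]
[[4,1],[6,0],[27,19],[28,4],[30,0],[45,7],[50,0]]
[[4,1],[6,0],[27,19],[28,4],[30,0],[39,19],[49,7],[50,0]]
[[4,1],[6,0],[27,19],[28,16],[31,0],[39,19],[49,7],[50,0]]
[[4,1],[6,0],[19,6],[25,0],[27,19],[28,16],[31,0],[39,19],[49,7],[50,0]]
[[4,1],[6,0],[19,6],[25,0],[27,19],[28,16],[31,8],[32,0],[39,19],[49,7],[50,0]]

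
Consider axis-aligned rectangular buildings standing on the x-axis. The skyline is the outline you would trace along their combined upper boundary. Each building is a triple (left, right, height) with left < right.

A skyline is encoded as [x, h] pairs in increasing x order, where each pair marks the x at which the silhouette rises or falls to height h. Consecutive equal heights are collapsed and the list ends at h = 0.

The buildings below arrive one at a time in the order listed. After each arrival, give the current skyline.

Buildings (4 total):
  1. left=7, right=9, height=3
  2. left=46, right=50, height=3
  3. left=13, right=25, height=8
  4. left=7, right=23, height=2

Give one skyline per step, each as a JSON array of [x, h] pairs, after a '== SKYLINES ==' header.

== SKYLINES ==
[[7,3],[9,0]]
[[7,3],[9,0],[46,3],[50,0]]
[[7,3],[9,0],[13,8],[25,0],[46,3],[50,0]]
[[7,3],[9,2],[13,8],[25,0],[46,3],[50,0]]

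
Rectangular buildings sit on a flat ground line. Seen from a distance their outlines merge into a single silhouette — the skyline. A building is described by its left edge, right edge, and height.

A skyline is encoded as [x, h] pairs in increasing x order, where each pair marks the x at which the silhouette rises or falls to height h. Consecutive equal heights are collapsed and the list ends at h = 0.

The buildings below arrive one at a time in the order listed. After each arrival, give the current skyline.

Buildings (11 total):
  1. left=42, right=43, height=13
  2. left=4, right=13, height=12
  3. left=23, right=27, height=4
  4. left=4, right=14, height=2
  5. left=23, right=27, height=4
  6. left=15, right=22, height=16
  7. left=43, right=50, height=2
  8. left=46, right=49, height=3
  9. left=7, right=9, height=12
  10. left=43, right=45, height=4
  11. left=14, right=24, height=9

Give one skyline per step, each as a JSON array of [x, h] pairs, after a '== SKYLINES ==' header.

== SKYLINES ==
[[42,13],[43,0]]
[[4,12],[13,0],[42,13],[43,0]]
[[4,12],[13,0],[23,4],[27,0],[42,13],[43,0]]
[[4,12],[13,2],[14,0],[23,4],[27,0],[42,13],[43,0]]
[[4,12],[13,2],[14,0],[23,4],[27,0],[42,13],[43,0]]
[[4,12],[13,2],[14,0],[15,16],[22,0],[23,4],[27,0],[42,13],[43,0]]
[[4,12],[13,2],[14,0],[15,16],[22,0],[23,4],[27,0],[42,13],[43,2],[50,0]]
[[4,12],[13,2],[14,0],[15,16],[22,0],[23,4],[27,0],[42,13],[43,2],[46,3],[49,2],[50,0]]
[[4,12],[13,2],[14,0],[15,16],[22,0],[23,4],[27,0],[42,13],[43,2],[46,3],[49,2],[50,0]]
[[4,12],[13,2],[14,0],[15,16],[22,0],[23,4],[27,0],[42,13],[43,4],[45,2],[46,3],[49,2],[50,0]]
[[4,12],[13,2],[14,9],[15,16],[22,9],[24,4],[27,0],[42,13],[43,4],[45,2],[46,3],[49,2],[50,0]]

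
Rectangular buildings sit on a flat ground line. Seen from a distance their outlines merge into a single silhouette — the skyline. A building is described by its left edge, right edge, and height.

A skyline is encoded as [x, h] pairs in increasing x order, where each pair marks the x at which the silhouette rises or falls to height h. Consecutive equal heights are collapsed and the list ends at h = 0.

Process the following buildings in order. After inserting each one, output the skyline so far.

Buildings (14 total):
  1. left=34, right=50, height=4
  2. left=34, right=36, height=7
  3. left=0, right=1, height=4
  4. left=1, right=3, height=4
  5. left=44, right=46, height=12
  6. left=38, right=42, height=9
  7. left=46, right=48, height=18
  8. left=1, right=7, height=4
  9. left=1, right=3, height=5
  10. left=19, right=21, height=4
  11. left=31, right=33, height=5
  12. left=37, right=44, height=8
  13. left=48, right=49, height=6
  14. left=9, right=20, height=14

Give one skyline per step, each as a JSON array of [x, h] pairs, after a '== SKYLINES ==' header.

== SKYLINES ==
[[34,4],[50,0]]
[[34,7],[36,4],[50,0]]
[[0,4],[1,0],[34,7],[36,4],[50,0]]
[[0,4],[3,0],[34,7],[36,4],[50,0]]
[[0,4],[3,0],[34,7],[36,4],[44,12],[46,4],[50,0]]
[[0,4],[3,0],[34,7],[36,4],[38,9],[42,4],[44,12],[46,4],[50,0]]
[[0,4],[3,0],[34,7],[36,4],[38,9],[42,4],[44,12],[46,18],[48,4],[50,0]]
[[0,4],[7,0],[34,7],[36,4],[38,9],[42,4],[44,12],[46,18],[48,4],[50,0]]
[[0,4],[1,5],[3,4],[7,0],[34,7],[36,4],[38,9],[42,4],[44,12],[46,18],[48,4],[50,0]]
[[0,4],[1,5],[3,4],[7,0],[19,4],[21,0],[34,7],[36,4],[38,9],[42,4],[44,12],[46,18],[48,4],[50,0]]
[[0,4],[1,5],[3,4],[7,0],[19,4],[21,0],[31,5],[33,0],[34,7],[36,4],[38,9],[42,4],[44,12],[46,18],[48,4],[50,0]]
[[0,4],[1,5],[3,4],[7,0],[19,4],[21,0],[31,5],[33,0],[34,7],[36,4],[37,8],[38,9],[42,8],[44,12],[46,18],[48,4],[50,0]]
[[0,4],[1,5],[3,4],[7,0],[19,4],[21,0],[31,5],[33,0],[34,7],[36,4],[37,8],[38,9],[42,8],[44,12],[46,18],[48,6],[49,4],[50,0]]
[[0,4],[1,5],[3,4],[7,0],[9,14],[20,4],[21,0],[31,5],[33,0],[34,7],[36,4],[37,8],[38,9],[42,8],[44,12],[46,18],[48,6],[49,4],[50,0]]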